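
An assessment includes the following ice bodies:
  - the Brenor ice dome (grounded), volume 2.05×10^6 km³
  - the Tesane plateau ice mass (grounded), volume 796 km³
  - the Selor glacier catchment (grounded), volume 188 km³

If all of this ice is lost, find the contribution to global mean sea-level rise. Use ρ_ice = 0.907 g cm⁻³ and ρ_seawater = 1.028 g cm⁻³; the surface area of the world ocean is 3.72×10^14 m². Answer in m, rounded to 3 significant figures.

Brenor: 2.05×10^6 km³ × (907/1028) = 1.809×10^6 km³ of water.
Tesane: 796 km³ × (907/1028) = 702.3 km³ of water.
Selor: 188 km³ × (907/1028) = 165.9 km³ of water.
Total added water ≈ 1.810×10^15 m³ over 3.72×10^14 m² → Δh = 4.86 m.

≈ 4.86 m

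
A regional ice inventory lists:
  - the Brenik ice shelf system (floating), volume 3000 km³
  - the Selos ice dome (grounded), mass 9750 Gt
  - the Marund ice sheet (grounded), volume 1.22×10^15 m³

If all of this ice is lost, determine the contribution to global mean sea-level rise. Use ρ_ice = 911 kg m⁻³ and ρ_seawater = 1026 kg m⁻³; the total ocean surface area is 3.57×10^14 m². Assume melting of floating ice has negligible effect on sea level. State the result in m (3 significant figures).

≈ 3.06 m

The Brenik ice shelf system is floating and already displaces its own weight of water, so its melt adds essentially nothing to sea level.
Selos: 9750 Gt = 9.750×10^15 kg; dividing by ρ_w = 1026 kg m⁻³ gives 9.503×10^12 m³ of water.
Marund: 1.22×10^15 m³ × (911/1026) = 1.083×10^15 m³ of water.
Total added water ≈ 1.093×10^15 m³ over 3.57×10^14 m² → Δh = 3.06 m.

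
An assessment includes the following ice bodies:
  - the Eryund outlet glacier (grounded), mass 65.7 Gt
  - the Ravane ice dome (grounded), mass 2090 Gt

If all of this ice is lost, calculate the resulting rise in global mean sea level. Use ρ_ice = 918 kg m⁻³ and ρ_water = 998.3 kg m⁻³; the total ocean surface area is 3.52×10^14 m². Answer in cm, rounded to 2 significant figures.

Eryund: 65.7 Gt = 6.570×10^13 kg; dividing by ρ_w = 998.3 kg m⁻³ gives 6.581×10^10 m³ of water.
Ravane: 2090 Gt = 2.090×10^15 kg; dividing by ρ_w = 998.3 kg m⁻³ gives 2.094×10^12 m³ of water.
Total added water ≈ 2.159×10^12 m³ over 3.52×10^14 m² → Δh = 6.13×10^-3 m = 0.61 cm.

≈ 0.61 cm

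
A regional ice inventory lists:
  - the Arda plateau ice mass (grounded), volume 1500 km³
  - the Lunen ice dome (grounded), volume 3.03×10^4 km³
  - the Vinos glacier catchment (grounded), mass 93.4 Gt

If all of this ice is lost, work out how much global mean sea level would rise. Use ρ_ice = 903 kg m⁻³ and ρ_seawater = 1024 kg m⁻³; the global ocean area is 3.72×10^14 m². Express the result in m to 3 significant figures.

≈ 0.0756 m

Arda: 1500 km³ × (903/1024) = 1323 km³ of water.
Lunen: 3.03×10^4 km³ × (903/1024) = 2.672×10^4 km³ of water.
Vinos: 93.4 Gt = 9.340×10^13 kg; dividing by ρ_w = 1024 kg m⁻³ gives 9.121×10^10 m³ of water.
Total added water ≈ 2.813×10^13 m³ over 3.72×10^14 m² → Δh = 0.0756 m.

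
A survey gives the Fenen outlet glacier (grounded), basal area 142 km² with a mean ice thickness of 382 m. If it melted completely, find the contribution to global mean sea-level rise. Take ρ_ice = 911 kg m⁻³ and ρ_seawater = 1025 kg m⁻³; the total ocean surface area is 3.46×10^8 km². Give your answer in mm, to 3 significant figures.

≈ 0.139 mm

Fenen: ice volume = 142 km² × 382 m = 54.24 km³; 54.24 × (911/1025) = 48.21 km³ of water.
Spread over 3.46×10^14 m² of ocean, Δh = 4.821×10^10 / 3.46×10^14 = 1.39×10^-4 m = 0.139 mm.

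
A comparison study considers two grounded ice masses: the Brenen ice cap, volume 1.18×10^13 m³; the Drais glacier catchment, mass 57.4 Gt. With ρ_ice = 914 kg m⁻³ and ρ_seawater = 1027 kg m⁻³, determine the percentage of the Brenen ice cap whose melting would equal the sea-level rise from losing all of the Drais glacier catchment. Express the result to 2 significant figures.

≈ 0.53 %

Equal sea-level rise means equal mass of meltwater, i.e. equal mass of ice lost.
Ice mass of Drais: 5.740×10^13 kg; ice mass of Brenen: 1.079×10^16 kg.
Fraction required = 5.740×10^13 / 1.079×10^16 = 5.32×10^-3 → 0.53 %.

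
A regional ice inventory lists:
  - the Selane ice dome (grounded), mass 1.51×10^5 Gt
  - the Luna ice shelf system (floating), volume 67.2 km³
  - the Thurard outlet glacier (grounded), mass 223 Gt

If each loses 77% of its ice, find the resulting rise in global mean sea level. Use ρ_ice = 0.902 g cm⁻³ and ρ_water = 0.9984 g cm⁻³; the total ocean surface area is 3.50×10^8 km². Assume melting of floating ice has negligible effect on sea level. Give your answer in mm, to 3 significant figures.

Selane: 0.77 × 1.51×10^5 Gt = 1.163×10^17 kg; dividing by ρ_w = 0.9984 g cm⁻³ = 998.4 kg m⁻³ gives 1.165×10^14 m³ of water.
The Luna ice shelf system is floating and already displaces its own weight of water, so its melt adds essentially nothing to sea level.
Thurard: 0.77 × 223 Gt = 1.717×10^14 kg; dividing by ρ_w = 998.4 kg m⁻³ gives 1.720×10^11 m³ of water.
Total added water ≈ 1.166×10^14 m³ over 3.50×10^14 m² → Δh = 0.333 m = 333 mm.

≈ 333 mm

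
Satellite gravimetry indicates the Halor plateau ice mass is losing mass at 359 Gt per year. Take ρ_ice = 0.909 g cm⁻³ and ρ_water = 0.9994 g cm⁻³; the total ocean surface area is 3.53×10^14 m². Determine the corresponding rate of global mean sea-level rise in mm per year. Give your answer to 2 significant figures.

ρ_w = 0.9994 g cm⁻³ = 999.4 kg m⁻³. Annual water volume added = 359 Gt / ρ_w = 3.590×10^14 kg / 999.4 kg m⁻³ = 3.592×10^11 m³.
Δh per year = 3.592×10^11 / 3.53×10^14 = 1.02×10^-3 m = 1.0 mm.

≈ 1.0 mm/yr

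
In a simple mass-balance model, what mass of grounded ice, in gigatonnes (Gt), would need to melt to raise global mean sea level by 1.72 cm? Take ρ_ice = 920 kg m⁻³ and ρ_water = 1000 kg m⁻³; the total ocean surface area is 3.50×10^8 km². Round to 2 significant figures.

≈ 6000 Gt

Required water volume = Δh × A = 0.0172 m × 3.50×10^14 m² = 6.020×10^12 m³.
ρ_w = 1000 kg m⁻³, so the mass of water = 6.020×10^12 m³ × 1000 kg m⁻³ = 6.020×10^15 kg = 6000 Gt (and the same mass of ice, by conservation).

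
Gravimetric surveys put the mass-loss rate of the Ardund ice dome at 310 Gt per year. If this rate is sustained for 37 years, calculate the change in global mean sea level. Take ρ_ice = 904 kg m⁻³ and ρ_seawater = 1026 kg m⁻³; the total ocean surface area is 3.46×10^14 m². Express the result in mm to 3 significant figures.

Total mass lost = 310 Gt/yr × 37 yr = 1.147×10^4 Gt = 1.147×10^16 kg.
ρ_w = 1026 kg m⁻³, so water volume = 1.147×10^16 / 1026 = 1.118×10^13 m³.
Δh = 1.118×10^13 / 3.46×10^14 = 0.0323 m = 32.3 mm.

≈ 32.3 mm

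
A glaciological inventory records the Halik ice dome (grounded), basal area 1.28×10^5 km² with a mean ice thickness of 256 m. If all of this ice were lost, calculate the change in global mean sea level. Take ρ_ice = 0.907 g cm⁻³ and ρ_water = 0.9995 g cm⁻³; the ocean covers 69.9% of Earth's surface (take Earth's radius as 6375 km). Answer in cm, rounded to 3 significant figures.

≈ 8.33 cm

Halik: ice volume = 1.28×10^5 km² × 256 m = 3.277×10^4 km³; 3.277×10^4 × (907/999.5) = 2.974×10^4 km³ of water.
Spread over 3.57×10^14 m² of ocean, Δh = 2.974×10^13 / 3.57×10^14 = 0.0833 m = 8.33 cm.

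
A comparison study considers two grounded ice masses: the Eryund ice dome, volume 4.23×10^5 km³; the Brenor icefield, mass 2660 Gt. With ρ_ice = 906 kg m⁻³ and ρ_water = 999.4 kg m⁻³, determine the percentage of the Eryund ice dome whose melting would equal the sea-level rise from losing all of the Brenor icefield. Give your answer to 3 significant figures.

≈ 0.694 %

Equal sea-level rise means equal mass of meltwater, i.e. equal mass of ice lost.
Ice mass of Brenor: 2.660×10^15 kg; ice mass of Eryund: 3.832×10^17 kg.
Fraction required = 2.660×10^15 / 3.832×10^17 = 6.94×10^-3 → 0.694 %.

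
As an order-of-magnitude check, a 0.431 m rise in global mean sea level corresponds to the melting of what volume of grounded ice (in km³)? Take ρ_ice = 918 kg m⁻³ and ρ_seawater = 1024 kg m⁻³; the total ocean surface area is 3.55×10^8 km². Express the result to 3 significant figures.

Required water volume = Δh × A = 0.431 m × 3.55×10^14 m² = 1.530×10^14 m³ = 1.530×10^5 km³.
Ice volume = water volume × ρ_w/ρ_ice = 1.530×10^5 × 1024/918 = 1.71×10^5 km³.

≈ 1.71×10^5 km³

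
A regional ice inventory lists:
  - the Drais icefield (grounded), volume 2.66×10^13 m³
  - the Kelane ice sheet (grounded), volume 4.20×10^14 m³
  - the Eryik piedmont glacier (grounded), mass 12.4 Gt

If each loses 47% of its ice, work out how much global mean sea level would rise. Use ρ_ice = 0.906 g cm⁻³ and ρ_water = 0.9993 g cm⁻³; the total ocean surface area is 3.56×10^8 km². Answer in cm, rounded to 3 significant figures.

Drais: 0.47 × 2.66×10^13 m³ × (906/999.3) = 1.133×10^13 m³ of water.
Kelane: 0.47 × 4.20×10^14 m³ × (906/999.3) = 1.790×10^14 m³ of water.
Eryik: 0.47 × 12.4 Gt = 5.828×10^12 kg; dividing by ρ_w = 0.9993 g cm⁻³ = 999.3 kg m⁻³ gives 5.832×10^9 m³ of water.
Total added water ≈ 1.903×10^14 m³ over 3.56×10^14 m² → Δh = 0.535 m = 53.5 cm.

≈ 53.5 cm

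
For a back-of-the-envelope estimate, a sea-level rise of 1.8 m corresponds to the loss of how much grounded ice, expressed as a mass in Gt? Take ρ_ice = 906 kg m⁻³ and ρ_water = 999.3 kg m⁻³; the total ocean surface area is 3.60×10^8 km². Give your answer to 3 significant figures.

Required water volume = Δh × A = 1.8 m × 3.60×10^14 m² = 6.480×10^14 m³.
ρ_w = 999.3 kg m⁻³, so the mass of water = 6.480×10^14 m³ × 999.3 kg m⁻³ = 6.475×10^17 kg = 6.48×10^5 Gt (and the same mass of ice, by conservation).

≈ 6.48×10^5 Gt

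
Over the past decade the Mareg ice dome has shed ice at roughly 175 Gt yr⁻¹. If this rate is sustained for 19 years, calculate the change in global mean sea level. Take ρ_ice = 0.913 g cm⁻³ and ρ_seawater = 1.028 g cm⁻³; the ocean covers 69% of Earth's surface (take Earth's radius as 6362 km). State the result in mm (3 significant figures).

≈ 9.22 mm

Total mass lost = 175 Gt/yr × 19 yr = 3325 Gt = 3.325×10^15 kg.
ρ_w = 1.028 g cm⁻³ = 1028 kg m⁻³, so water volume = 3.325×10^15 / 1028 = 3.234×10^12 m³.
Δh = 3.234×10^12 / 3.51×10^14 = 9.22×10^-3 m = 9.22 mm.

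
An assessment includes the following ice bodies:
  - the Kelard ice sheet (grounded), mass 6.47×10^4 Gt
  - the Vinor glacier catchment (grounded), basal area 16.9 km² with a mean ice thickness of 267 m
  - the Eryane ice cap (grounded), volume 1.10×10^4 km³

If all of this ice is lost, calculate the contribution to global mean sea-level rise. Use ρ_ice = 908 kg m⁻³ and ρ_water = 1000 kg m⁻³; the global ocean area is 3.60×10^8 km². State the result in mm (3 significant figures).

≈ 207 mm

Kelard: 6.47×10^4 Gt = 6.470×10^16 kg; dividing by ρ_w = 1000 kg m⁻³ gives 6.470×10^13 m³ of water.
Vinor: ice volume = 16.9 km² × 267 m = 4.512 km³; 4.512 × (908/1000) = 4.097 km³ of water.
Eryane: 1.10×10^4 km³ × (908/1000) = 9988 km³ of water.
Total added water ≈ 7.469×10^13 m³ over 3.60×10^14 m² → Δh = 0.207 m = 207 mm.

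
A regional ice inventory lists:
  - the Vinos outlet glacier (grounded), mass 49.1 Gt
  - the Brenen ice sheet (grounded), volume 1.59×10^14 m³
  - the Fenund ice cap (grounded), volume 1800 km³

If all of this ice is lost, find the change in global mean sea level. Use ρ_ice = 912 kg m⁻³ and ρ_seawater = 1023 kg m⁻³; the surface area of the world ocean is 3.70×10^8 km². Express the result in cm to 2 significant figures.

Vinos: 49.1 Gt = 4.910×10^13 kg; dividing by ρ_w = 1023 kg m⁻³ gives 4.800×10^10 m³ of water.
Brenen: 1.59×10^14 m³ × (912/1023) = 1.417×10^14 m³ of water.
Fenund: 1800 km³ × (912/1023) = 1605 km³ of water.
Total added water ≈ 1.434×10^14 m³ over 3.70×10^14 m² → Δh = 0.388 m = 39 cm.

≈ 39 cm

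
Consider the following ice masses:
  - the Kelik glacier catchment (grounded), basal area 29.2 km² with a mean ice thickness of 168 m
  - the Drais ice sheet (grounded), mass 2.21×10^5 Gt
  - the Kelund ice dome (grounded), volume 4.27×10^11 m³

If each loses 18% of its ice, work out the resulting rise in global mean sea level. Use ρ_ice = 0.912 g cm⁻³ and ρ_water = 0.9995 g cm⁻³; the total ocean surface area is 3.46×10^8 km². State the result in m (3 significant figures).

Kelik: ice volume = 29.2 km² × 168 m = 4.906 km³; 0.18 × 4.906 × (912/999.5) = 0.8057 km³ of water.
Drais: 0.18 × 2.21×10^5 Gt = 3.978×10^16 kg; dividing by ρ_w = 0.9995 g cm⁻³ = 999.5 kg m⁻³ gives 3.980×10^13 m³ of water.
Kelund: 0.18 × 4.27×10^11 m³ × (912/999.5) = 7.013×10^10 m³ of water.
Total added water ≈ 3.987×10^13 m³ over 3.46×10^14 m² → Δh = 0.115 m.

≈ 0.115 m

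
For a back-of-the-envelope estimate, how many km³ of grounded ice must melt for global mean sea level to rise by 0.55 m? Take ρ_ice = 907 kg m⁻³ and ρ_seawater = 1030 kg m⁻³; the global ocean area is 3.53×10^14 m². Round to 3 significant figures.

Required water volume = Δh × A = 0.55 m × 3.53×10^14 m² = 1.942×10^14 m³ = 1.942×10^5 km³.
Ice volume = water volume × ρ_w/ρ_ice = 1.942×10^5 × 1030/907 = 2.20×10^5 km³.

≈ 2.20×10^5 km³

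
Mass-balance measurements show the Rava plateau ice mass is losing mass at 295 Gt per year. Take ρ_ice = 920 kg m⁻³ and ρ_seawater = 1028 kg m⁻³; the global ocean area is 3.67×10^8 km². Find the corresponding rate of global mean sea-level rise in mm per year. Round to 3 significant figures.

ρ_w = 1028 kg m⁻³. Annual water volume added = 295 Gt / ρ_w = 2.950×10^14 kg / 1028 kg m⁻³ = 2.870×10^11 m³.
Δh per year = 2.870×10^11 / 3.67×10^14 = 7.82×10^-4 m = 0.782 mm.

≈ 0.782 mm/yr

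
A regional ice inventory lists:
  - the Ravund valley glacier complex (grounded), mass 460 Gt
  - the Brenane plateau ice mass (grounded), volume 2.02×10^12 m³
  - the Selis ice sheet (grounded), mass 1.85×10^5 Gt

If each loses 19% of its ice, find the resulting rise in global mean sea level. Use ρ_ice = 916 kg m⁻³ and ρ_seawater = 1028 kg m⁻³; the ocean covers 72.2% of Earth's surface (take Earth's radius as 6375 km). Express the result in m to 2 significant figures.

≈ 0.094 m

Ravund: 0.19 × 460 Gt = 8.740×10^13 kg; dividing by ρ_w = 1028 kg m⁻³ gives 8.502×10^10 m³ of water.
Brenane: 0.19 × 2.02×10^12 m³ × (916/1028) = 3.420×10^11 m³ of water.
Selis: 0.19 × 1.85×10^5 Gt = 3.515×10^16 kg; dividing by ρ_w = 1028 kg m⁻³ gives 3.419×10^13 m³ of water.
Total added water ≈ 3.462×10^13 m³ over 3.69×10^14 m² → Δh = 0.0939 m.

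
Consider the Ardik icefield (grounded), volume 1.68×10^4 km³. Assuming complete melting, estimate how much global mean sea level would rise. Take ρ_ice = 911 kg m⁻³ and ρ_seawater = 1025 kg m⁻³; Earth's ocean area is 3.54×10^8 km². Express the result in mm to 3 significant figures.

≈ 42.2 mm

Ardik: 1.68×10^4 km³ × (911/1025) = 1.493×10^4 km³ of water.
Spread over 3.54×10^14 m² of ocean, Δh = 1.493×10^13 / 3.54×10^14 = 0.0422 m = 42.2 mm.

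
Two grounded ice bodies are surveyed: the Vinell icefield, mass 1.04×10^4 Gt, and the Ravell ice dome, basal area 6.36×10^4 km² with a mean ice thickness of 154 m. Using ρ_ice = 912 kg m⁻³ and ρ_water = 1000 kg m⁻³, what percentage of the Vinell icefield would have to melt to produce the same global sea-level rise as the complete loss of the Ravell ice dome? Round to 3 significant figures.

≈ 85.9 %

Equal sea-level rise means equal mass of meltwater, i.e. equal mass of ice lost.
Ice mass of Ravell: 8.932×10^15 kg; ice mass of Vinell: 1.040×10^16 kg.
Fraction required = 8.932×10^15 / 1.040×10^16 = 0.859 → 85.9 %.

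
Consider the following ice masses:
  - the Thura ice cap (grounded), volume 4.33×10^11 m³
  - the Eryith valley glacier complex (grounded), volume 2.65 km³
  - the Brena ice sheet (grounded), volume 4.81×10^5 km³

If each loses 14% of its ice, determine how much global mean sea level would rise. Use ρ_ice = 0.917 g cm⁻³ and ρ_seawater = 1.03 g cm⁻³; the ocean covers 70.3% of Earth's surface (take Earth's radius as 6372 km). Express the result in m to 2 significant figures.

Thura: 0.14 × 4.33×10^11 m³ × (917/1030) = 5.397×10^10 m³ of water.
Eryith: 0.14 × 2.65 km³ × (917/1030) = 0.3303 km³ of water.
Brena: 0.14 × 4.81×10^5 km³ × (917/1030) = 5.995×10^4 km³ of water.
Total added water ≈ 6.001×10^13 m³ over 3.59×10^14 m² → Δh = 0.167 m.

≈ 0.17 m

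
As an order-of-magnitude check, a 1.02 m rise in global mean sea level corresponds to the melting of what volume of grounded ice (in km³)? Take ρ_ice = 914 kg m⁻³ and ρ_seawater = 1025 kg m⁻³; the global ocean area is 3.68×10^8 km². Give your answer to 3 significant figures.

≈ 4.21×10^5 km³

Required water volume = Δh × A = 1.02 m × 3.68×10^14 m² = 3.754×10^14 m³ = 3.754×10^5 km³.
Ice volume = water volume × ρ_w/ρ_ice = 3.754×10^5 × 1025/914 = 4.21×10^5 km³.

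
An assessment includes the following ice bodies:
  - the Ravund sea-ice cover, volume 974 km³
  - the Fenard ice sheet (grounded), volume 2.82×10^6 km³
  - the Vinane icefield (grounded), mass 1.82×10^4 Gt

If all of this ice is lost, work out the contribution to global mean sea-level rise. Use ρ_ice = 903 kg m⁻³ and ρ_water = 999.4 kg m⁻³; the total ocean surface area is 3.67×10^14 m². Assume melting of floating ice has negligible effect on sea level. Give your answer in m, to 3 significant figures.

≈ 6.99 m

The Ravund sea-ice cover is floating and already displaces its own weight of water, so its melt adds essentially nothing to sea level.
Fenard: 2.82×10^6 km³ × (903/999.4) = 2.548×10^6 km³ of water.
Vinane: 1.82×10^4 Gt = 1.820×10^16 kg; dividing by ρ_w = 999.4 kg m⁻³ gives 1.821×10^13 m³ of water.
Total added water ≈ 2.566×10^15 m³ over 3.67×10^14 m² → Δh = 6.99 m.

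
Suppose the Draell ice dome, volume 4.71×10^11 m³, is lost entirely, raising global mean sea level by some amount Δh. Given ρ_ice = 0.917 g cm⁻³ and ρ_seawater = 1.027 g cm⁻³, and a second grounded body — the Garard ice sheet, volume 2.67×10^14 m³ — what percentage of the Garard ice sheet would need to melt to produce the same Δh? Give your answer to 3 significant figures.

Equal sea-level rise means equal mass of meltwater, i.e. equal mass of ice lost.
Ice mass of Draell: 4.319×10^14 kg; ice mass of Garard: 2.448×10^17 kg.
Fraction required = 4.319×10^14 / 2.448×10^17 = 1.76×10^-3 → 0.176 %.

≈ 0.176 %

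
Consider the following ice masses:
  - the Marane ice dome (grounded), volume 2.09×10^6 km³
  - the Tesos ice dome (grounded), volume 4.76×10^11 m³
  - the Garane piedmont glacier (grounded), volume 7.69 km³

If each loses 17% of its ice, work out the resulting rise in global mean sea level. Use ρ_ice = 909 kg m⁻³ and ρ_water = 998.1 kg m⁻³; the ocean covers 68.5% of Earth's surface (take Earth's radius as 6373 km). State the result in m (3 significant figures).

≈ 0.926 m

Marane: 0.17 × 2.09×10^6 km³ × (909/998.1) = 3.236×10^5 km³ of water.
Tesos: 0.17 × 4.76×10^11 m³ × (909/998.1) = 7.370×10^10 m³ of water.
Garane: 0.17 × 7.69 km³ × (909/998.1) = 1.191 km³ of water.
Total added water ≈ 3.237×10^14 m³ over 3.50×10^14 m² → Δh = 0.926 m.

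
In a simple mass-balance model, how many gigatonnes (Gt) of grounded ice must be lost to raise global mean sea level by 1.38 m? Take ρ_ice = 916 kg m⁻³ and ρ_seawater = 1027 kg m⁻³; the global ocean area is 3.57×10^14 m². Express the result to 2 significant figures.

Required water volume = Δh × A = 1.38 m × 3.57×10^14 m² = 4.927×10^14 m³.
ρ_w = 1027 kg m⁻³, so the mass of water = 4.927×10^14 m³ × 1027 kg m⁻³ = 5.060×10^17 kg = 5.1×10^5 Gt (and the same mass of ice, by conservation).

≈ 5.1×10^5 Gt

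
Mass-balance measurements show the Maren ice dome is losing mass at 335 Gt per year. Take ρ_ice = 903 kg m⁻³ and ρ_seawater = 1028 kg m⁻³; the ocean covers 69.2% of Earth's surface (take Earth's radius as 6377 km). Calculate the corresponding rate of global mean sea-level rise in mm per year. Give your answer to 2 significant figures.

ρ_w = 1028 kg m⁻³. Annual water volume added = 335 Gt / ρ_w = 3.350×10^14 kg / 1028 kg m⁻³ = 3.259×10^11 m³.
Δh per year = 3.259×10^11 / 3.54×10^14 = 9.22×10^-4 m = 0.92 mm.

≈ 0.92 mm/yr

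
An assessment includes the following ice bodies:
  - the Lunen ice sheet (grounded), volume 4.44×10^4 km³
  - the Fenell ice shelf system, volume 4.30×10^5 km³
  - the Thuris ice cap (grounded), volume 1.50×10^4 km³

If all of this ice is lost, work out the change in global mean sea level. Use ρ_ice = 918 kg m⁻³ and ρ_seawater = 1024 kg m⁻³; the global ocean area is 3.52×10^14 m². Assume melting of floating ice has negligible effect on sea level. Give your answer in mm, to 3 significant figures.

≈ 151 mm

Lunen: 4.44×10^4 km³ × (918/1024) = 3.980×10^4 km³ of water.
The Fenell ice shelf system is floating and already displaces its own weight of water, so its melt adds essentially nothing to sea level.
Thuris: 1.50×10^4 km³ × (918/1024) = 1.345×10^4 km³ of water.
Total added water ≈ 5.325×10^13 m³ over 3.52×10^14 m² → Δh = 0.151 m = 151 mm.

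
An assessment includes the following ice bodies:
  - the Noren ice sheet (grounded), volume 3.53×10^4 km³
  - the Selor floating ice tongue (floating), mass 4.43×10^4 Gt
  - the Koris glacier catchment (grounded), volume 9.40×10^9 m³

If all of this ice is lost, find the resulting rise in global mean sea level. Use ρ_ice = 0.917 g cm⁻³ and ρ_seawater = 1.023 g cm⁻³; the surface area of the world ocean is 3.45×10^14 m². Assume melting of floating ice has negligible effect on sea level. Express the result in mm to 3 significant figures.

≈ 91.7 mm

Noren: 3.53×10^4 km³ × (917/1023) = 3.164×10^4 km³ of water.
The Selor floating ice tongue is floating and already displaces its own weight of water, so its melt adds essentially nothing to sea level.
Koris: 9.40×10^9 m³ × (917/1023) = 8.426×10^9 m³ of water.
Total added water ≈ 3.165×10^13 m³ over 3.45×10^14 m² → Δh = 0.0917 m = 91.7 mm.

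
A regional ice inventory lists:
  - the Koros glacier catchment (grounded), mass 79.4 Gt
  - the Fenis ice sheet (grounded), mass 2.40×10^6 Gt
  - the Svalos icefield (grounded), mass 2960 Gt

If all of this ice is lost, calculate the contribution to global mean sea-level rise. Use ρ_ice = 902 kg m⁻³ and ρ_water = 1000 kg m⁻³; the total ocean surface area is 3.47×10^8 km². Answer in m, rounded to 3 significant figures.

Koros: 79.4 Gt = 7.940×10^13 kg; dividing by ρ_w = 1000 kg m⁻³ gives 7.940×10^10 m³ of water.
Fenis: 2.40×10^6 Gt = 2.400×10^18 kg; dividing by ρ_w = 1000 kg m⁻³ gives 2.400×10^15 m³ of water.
Svalos: 2960 Gt = 2.960×10^15 kg; dividing by ρ_w = 1000 kg m⁻³ gives 2.960×10^12 m³ of water.
Total added water ≈ 2.403×10^15 m³ over 3.47×10^14 m² → Δh = 6.93 m.

≈ 6.93 m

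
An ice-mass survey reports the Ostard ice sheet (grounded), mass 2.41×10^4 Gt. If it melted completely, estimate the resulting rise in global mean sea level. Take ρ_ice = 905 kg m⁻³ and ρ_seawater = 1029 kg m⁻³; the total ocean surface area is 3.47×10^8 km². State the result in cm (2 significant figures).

≈ 6.7 cm

Ostard: 2.41×10^4 Gt = 2.410×10^16 kg; dividing by ρ_w = 1029 kg m⁻³ gives 2.342×10^13 m³ of water.
Spread over 3.47×10^14 m² of ocean, Δh = 2.342×10^13 / 3.47×10^14 = 0.0675 m = 6.7 cm.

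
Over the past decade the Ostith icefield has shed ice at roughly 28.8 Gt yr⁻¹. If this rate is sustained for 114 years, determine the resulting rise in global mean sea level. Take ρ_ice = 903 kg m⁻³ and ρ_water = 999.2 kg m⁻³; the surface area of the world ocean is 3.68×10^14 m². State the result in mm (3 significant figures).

Total mass lost = 28.8 Gt/yr × 114 yr = 3283 Gt = 3.283×10^15 kg.
ρ_w = 999.2 kg m⁻³, so water volume = 3.283×10^15 / 999.2 = 3.286×10^12 m³.
Δh = 3.286×10^12 / 3.68×10^14 = 8.93×10^-3 m = 8.93 mm.

≈ 8.93 mm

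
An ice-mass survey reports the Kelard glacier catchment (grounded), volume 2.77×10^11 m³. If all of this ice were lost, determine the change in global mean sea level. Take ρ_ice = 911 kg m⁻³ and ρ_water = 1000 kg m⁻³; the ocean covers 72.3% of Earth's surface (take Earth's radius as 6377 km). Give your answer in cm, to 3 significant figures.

≈ 0.0683 cm

Kelard: 2.77×10^11 m³ × (911/1000) = 2.523×10^11 m³ of water.
Spread over 3.69×10^14 m² of ocean, Δh = 2.523×10^11 / 3.69×10^14 = 6.83×10^-4 m = 0.0683 cm.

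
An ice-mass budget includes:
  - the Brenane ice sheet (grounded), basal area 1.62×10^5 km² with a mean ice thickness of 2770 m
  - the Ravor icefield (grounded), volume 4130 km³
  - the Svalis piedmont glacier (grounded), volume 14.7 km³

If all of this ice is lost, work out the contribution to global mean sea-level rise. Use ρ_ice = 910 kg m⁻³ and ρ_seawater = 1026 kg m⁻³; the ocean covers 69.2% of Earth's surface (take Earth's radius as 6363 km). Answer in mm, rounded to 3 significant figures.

≈ 1140 mm

Brenane: ice volume = 1.62×10^5 km² × 2770 m = 4.487×10^5 km³; 4.487×10^5 × (910/1026) = 3.980×10^5 km³ of water.
Ravor: 4130 km³ × (910/1026) = 3663 km³ of water.
Svalis: 14.7 km³ × (910/1026) = 13.04 km³ of water.
Total added water ≈ 4.017×10^14 m³ over 3.52×10^14 m² → Δh = 1.14 m = 1140 mm.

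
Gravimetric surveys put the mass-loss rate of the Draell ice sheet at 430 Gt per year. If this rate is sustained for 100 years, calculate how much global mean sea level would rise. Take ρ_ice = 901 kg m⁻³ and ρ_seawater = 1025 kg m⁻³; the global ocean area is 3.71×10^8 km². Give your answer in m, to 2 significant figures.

Total mass lost = 430 Gt/yr × 100 yr = 4.300×10^4 Gt = 4.300×10^16 kg.
ρ_w = 1025 kg m⁻³, so water volume = 4.300×10^16 / 1025 = 4.195×10^13 m³.
Δh = 4.195×10^13 / 3.71×10^14 = 0.113 m.

≈ 0.11 m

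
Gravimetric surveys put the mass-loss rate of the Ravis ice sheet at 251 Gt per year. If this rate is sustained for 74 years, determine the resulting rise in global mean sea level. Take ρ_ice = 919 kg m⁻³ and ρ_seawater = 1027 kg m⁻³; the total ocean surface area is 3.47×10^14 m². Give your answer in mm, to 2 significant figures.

≈ 52 mm

Total mass lost = 251 Gt/yr × 74 yr = 1.857×10^4 Gt = 1.857×10^16 kg.
ρ_w = 1027 kg m⁻³, so water volume = 1.857×10^16 / 1027 = 1.809×10^13 m³.
Δh = 1.809×10^13 / 3.47×10^14 = 0.0521 m = 52 mm.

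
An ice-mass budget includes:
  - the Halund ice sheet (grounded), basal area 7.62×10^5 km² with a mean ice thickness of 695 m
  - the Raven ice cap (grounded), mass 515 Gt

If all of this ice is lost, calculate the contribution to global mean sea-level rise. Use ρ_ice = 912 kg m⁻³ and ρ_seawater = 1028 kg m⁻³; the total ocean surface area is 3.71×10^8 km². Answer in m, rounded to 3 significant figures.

Halund: ice volume = 7.62×10^5 km² × 695 m = 5.296×10^5 km³; 5.296×10^5 × (912/1028) = 4.698×10^5 km³ of water.
Raven: 515 Gt = 5.150×10^14 kg; dividing by ρ_w = 1028 kg m⁻³ gives 5.010×10^11 m³ of water.
Total added water ≈ 4.703×10^14 m³ over 3.71×10^14 m² → Δh = 1.27 m.

≈ 1.27 m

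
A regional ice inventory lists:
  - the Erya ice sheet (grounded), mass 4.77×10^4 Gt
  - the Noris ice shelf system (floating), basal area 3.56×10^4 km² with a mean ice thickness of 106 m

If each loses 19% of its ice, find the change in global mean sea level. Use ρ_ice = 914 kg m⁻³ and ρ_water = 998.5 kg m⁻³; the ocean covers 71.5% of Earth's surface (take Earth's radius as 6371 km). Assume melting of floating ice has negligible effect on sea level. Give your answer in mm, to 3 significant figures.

Erya: 0.19 × 4.77×10^4 Gt = 9.063×10^15 kg; dividing by ρ_w = 998.5 kg m⁻³ gives 9.077×10^12 m³ of water.
The Noris ice shelf system is floating and already displaces its own weight of water, so its melt adds essentially nothing to sea level.
Total added water ≈ 9.077×10^12 m³ over 3.65×10^14 m² → Δh = 0.0249 m = 24.9 mm.

≈ 24.9 mm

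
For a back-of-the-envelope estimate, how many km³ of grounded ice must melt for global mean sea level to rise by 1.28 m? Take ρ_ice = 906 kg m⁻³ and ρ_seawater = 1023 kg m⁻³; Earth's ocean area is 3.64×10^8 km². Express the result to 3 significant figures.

Required water volume = Δh × A = 1.28 m × 3.64×10^14 m² = 4.659×10^14 m³ = 4.659×10^5 km³.
Ice volume = water volume × ρ_w/ρ_ice = 4.659×10^5 × 1023/906 = 5.26×10^5 km³.

≈ 5.26×10^5 km³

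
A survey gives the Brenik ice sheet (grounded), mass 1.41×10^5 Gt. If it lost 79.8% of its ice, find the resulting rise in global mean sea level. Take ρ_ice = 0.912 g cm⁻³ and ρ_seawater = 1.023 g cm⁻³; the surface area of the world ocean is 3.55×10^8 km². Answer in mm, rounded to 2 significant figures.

Brenik: 0.798 × 1.41×10^5 Gt = 1.125×10^17 kg; dividing by ρ_w = 1.023 g cm⁻³ = 1023 kg m⁻³ gives 1.100×10^14 m³ of water.
Spread over 3.55×10^14 m² of ocean, Δh = 1.100×10^14 / 3.55×10^14 = 0.310 m = 310 mm.

≈ 310 mm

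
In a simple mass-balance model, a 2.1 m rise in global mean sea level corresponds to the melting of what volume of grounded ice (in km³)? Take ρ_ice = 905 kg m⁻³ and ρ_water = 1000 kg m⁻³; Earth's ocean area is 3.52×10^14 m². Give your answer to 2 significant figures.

≈ 8.2×10^5 km³

Required water volume = Δh × A = 2.1 m × 3.52×10^14 m² = 7.392×10^14 m³ = 7.392×10^5 km³.
Ice volume = water volume × ρ_w/ρ_ice = 7.392×10^5 × 1000/905 = 8.2×10^5 km³.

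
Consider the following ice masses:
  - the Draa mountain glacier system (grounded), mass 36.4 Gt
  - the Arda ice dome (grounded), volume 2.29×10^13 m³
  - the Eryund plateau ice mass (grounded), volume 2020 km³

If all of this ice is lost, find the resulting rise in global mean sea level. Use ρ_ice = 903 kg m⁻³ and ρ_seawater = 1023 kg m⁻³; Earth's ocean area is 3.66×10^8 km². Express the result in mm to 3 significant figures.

≈ 60.2 mm

Draa: 36.4 Gt = 3.640×10^13 kg; dividing by ρ_w = 1023 kg m⁻³ gives 3.558×10^10 m³ of water.
Arda: 2.29×10^13 m³ × (903/1023) = 2.021×10^13 m³ of water.
Eryund: 2020 km³ × (903/1023) = 1783 km³ of water.
Total added water ≈ 2.203×10^13 m³ over 3.66×10^14 m² → Δh = 0.0602 m = 60.2 mm.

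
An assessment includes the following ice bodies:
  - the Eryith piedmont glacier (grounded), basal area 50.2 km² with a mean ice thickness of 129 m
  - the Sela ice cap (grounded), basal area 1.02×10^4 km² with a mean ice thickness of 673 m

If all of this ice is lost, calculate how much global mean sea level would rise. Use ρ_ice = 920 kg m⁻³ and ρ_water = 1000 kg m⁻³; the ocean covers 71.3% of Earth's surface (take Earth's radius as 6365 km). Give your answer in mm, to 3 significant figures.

≈ 17.4 mm

Eryith: ice volume = 50.2 km² × 129 m = 6.476 km³; 6.476 × (920/1000) = 5.958 km³ of water.
Sela: ice volume = 1.02×10^4 km² × 673 m = 6865 km³; 6865 × (920/1000) = 6315 km³ of water.
Total added water ≈ 6.321×10^12 m³ over 3.63×10^14 m² → Δh = 0.0174 m = 17.4 mm.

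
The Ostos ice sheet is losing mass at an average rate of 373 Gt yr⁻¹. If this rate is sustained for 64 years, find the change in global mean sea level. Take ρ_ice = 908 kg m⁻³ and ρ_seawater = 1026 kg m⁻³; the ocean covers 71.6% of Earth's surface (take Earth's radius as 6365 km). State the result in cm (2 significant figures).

≈ 6.4 cm

Total mass lost = 373 Gt/yr × 64 yr = 2.387×10^4 Gt = 2.387×10^16 kg.
ρ_w = 1026 kg m⁻³, so water volume = 2.387×10^16 / 1026 = 2.327×10^13 m³.
Δh = 2.327×10^13 / 3.65×10^14 = 0.0638 m = 6.4 cm.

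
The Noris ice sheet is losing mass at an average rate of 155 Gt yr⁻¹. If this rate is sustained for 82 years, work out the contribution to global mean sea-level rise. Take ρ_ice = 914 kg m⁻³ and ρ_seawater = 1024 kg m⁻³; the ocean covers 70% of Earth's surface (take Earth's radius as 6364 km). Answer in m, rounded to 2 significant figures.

Total mass lost = 155 Gt/yr × 82 yr = 1.271×10^4 Gt = 1.271×10^16 kg.
ρ_w = 1024 kg m⁻³, so water volume = 1.271×10^16 / 1024 = 1.241×10^13 m³.
Δh = 1.241×10^13 / 3.56×10^14 = 0.0348 m.

≈ 0.035 m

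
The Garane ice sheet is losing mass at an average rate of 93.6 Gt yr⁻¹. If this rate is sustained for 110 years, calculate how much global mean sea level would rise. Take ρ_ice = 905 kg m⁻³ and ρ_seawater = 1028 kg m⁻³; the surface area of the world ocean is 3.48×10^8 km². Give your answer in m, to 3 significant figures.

Total mass lost = 93.6 Gt/yr × 110 yr = 1.030×10^4 Gt = 1.030×10^16 kg.
ρ_w = 1028 kg m⁻³, so water volume = 1.030×10^16 / 1028 = 1.002×10^13 m³.
Δh = 1.002×10^13 / 3.48×10^14 = 0.0288 m.

≈ 0.0288 m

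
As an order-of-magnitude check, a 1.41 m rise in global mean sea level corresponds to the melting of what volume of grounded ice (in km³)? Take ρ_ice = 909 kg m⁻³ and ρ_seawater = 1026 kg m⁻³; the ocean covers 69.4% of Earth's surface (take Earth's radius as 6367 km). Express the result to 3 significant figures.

Required water volume = Δh × A = 1.41 m × 3.54×10^14 m² = 4.985×10^14 m³ = 4.985×10^5 km³.
Ice volume = water volume × ρ_w/ρ_ice = 4.985×10^5 × 1026/909 = 5.63×10^5 km³.

≈ 5.63×10^5 km³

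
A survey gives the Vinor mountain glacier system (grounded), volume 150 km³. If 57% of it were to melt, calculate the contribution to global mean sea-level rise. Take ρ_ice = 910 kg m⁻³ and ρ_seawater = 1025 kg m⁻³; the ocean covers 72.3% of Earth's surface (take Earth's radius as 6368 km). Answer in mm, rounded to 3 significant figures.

≈ 0.206 mm

Vinor: 0.57 × 150 km³ × (910/1025) = 75.91 km³ of water.
Spread over 3.68×10^14 m² of ocean, Δh = 7.591×10^10 / 3.68×10^14 = 2.06×10^-4 m = 0.206 mm.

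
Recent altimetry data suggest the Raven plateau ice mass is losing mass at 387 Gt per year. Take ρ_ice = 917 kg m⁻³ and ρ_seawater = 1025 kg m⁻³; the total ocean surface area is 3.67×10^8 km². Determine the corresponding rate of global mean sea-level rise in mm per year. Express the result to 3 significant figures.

ρ_w = 1025 kg m⁻³. Annual water volume added = 387 Gt / ρ_w = 3.870×10^14 kg / 1025 kg m⁻³ = 3.776×10^11 m³.
Δh per year = 3.776×10^11 / 3.67×10^14 = 1.03×10^-3 m = 1.03 mm.

≈ 1.03 mm/yr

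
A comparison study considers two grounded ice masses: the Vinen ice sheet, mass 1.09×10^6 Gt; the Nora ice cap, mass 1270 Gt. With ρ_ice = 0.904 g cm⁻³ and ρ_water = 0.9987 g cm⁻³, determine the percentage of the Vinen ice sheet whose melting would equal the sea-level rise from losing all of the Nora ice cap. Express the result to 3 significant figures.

Equal sea-level rise means equal mass of meltwater, i.e. equal mass of ice lost.
Ice mass of Nora: 1.270×10^15 kg; ice mass of Vinen: 1.090×10^18 kg.
Fraction required = 1.270×10^15 / 1.090×10^18 = 1.17×10^-3 → 0.117 %.

≈ 0.117 %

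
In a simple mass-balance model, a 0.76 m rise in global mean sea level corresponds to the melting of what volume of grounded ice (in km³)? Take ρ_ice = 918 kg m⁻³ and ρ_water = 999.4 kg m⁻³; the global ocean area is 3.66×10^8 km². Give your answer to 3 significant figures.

≈ 3.03×10^5 km³

Required water volume = Δh × A = 0.76 m × 3.66×10^14 m² = 2.782×10^14 m³ = 2.782×10^5 km³.
Ice volume = water volume × ρ_w/ρ_ice = 2.782×10^5 × 999.4/918 = 3.03×10^5 km³.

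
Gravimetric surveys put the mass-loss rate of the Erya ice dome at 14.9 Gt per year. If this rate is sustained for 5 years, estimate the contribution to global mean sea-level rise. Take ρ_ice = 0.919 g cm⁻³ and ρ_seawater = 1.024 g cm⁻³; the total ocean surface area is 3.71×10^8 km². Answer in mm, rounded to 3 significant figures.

≈ 0.196 mm

Total mass lost = 14.9 Gt/yr × 5 yr = 74.50 Gt = 7.450×10^13 kg.
ρ_w = 1.024 g cm⁻³ = 1024 kg m⁻³, so water volume = 7.450×10^13 / 1024 = 7.275×10^10 m³.
Δh = 7.275×10^10 / 3.71×10^14 = 1.96×10^-4 m = 0.196 mm.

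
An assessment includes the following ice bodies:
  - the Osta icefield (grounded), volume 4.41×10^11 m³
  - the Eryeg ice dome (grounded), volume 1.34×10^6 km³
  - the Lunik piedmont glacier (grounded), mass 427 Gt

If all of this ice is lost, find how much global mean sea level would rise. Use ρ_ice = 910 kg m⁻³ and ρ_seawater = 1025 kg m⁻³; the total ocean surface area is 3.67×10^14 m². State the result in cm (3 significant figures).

≈ 324 cm

Osta: 4.41×10^11 m³ × (910/1025) = 3.915×10^11 m³ of water.
Eryeg: 1.34×10^6 km³ × (910/1025) = 1.190×10^6 km³ of water.
Lunik: 427 Gt = 4.270×10^14 kg; dividing by ρ_w = 1025 kg m⁻³ gives 4.166×10^11 m³ of water.
Total added water ≈ 1.190×10^15 m³ over 3.67×10^14 m² → Δh = 3.24 m = 324 cm.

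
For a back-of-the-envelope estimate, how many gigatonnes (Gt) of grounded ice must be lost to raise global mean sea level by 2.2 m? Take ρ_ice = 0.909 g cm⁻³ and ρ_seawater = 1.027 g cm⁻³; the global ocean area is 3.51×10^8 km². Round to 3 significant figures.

Required water volume = Δh × A = 2.2 m × 3.51×10^14 m² = 7.722×10^14 m³.
ρ_w = 1.027 g cm⁻³ = 1027 kg m⁻³, so the mass of water = 7.722×10^14 m³ × 1027 kg m⁻³ = 7.930×10^17 kg = 7.93×10^5 Gt (and the same mass of ice, by conservation).

≈ 7.93×10^5 Gt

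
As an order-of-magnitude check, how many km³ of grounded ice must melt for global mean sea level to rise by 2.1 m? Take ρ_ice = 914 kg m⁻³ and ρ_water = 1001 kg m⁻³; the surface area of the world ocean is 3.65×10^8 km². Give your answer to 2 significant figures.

≈ 8.4×10^5 km³

Required water volume = Δh × A = 2.1 m × 3.65×10^14 m² = 7.665×10^14 m³ = 7.665×10^5 km³.
Ice volume = water volume × ρ_w/ρ_ice = 7.665×10^5 × 1001/914 = 8.4×10^5 km³.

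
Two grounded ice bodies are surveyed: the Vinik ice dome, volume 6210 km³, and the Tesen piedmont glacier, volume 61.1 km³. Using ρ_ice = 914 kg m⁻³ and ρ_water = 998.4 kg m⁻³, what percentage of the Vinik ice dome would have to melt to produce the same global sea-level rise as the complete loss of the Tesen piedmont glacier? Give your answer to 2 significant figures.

≈ 0.98 %

Equal sea-level rise means equal mass of meltwater, i.e. equal mass of ice lost.
Ice mass of Tesen: 5.585×10^13 kg; ice mass of Vinik: 5.676×10^15 kg.
Fraction required = 5.585×10^13 / 5.676×10^15 = 9.84×10^-3 → 0.98 %.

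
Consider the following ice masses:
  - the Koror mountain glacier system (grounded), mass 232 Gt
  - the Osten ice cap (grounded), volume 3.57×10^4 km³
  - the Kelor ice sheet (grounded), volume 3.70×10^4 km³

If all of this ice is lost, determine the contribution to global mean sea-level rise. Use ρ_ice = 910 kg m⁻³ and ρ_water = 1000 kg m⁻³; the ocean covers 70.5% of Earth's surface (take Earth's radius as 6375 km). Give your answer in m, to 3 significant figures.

≈ 0.184 m

Koror: 232 Gt = 2.320×10^14 kg; dividing by ρ_w = 1000 kg m⁻³ gives 2.320×10^11 m³ of water.
Osten: 3.57×10^4 km³ × (910/1000) = 3.249×10^4 km³ of water.
Kelor: 3.70×10^4 km³ × (910/1000) = 3.367×10^4 km³ of water.
Total added water ≈ 6.639×10^13 m³ over 3.60×10^14 m² → Δh = 0.184 m.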